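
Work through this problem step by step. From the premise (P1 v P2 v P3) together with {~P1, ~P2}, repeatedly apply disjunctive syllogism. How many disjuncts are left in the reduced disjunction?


Original disjuncts (3): P1, P2, P3
Negated (eliminate): ~P1, ~P2
Remaining disjuncts: P3
Count = 3 - 2 = 1

1


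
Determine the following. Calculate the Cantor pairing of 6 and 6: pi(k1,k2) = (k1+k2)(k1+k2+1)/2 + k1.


k1 + k2 = 12
(k1+k2)(k1+k2+1)/2 = 12 * 13 / 2 = 78
pi = 78 + 6 = 84

84


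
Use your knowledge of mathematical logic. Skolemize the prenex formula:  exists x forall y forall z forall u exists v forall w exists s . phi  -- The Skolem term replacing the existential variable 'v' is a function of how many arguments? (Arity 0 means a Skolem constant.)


Quantifier prefix: exists x forall y forall z forall u exists v forall w exists s
'v' is existentially quantified at position 5.
Universal variables preceding it: y, z, u
Skolem function arity = 3

3


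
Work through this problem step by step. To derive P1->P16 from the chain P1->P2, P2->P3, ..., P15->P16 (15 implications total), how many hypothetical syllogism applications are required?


With 15 implications in a chain connecting 16 propositions:
P1->P2, P2->P3, ..., P15->P16
Steps needed = (number of implications) - 1 = 15 - 1 = 14

14


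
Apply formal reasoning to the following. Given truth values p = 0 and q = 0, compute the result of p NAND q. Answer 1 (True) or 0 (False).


p = 0, q = 0
Operation: p NAND q
Evaluate: 0 NAND 0 = 1

1


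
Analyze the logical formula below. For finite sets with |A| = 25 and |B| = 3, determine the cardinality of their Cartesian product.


The Cartesian product A x B contains all ordered pairs (a, b).
|A x B| = |A| * |B| = 25 * 3 = 75

75


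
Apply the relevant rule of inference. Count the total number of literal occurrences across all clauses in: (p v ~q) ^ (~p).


Counting literals in each clause:
Clause 1: 2 literal(s)
Clause 2: 1 literal(s)
Total = 3

3


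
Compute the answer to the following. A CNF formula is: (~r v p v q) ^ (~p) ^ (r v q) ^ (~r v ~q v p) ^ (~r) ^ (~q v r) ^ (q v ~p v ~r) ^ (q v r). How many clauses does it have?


A CNF formula is a conjunction of clauses.
Clauses are separated by ^.
Counting the conjuncts: 8 clauses.

8


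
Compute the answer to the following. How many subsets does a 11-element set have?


The power set of a set with n elements has 2^n elements.
|P(S)| = 2^11 = 2048

2048


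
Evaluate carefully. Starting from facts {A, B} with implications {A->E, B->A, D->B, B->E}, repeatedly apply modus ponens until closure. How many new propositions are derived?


Initial facts: {A, B}
Apply modus ponens to closure:
  A and A->E  =>  E
Final known: {A, B, E}
New propositions: {E}
Count = 1

1


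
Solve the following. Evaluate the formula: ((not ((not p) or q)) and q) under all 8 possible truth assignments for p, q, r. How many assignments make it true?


Check all 8 assignments:
p=0, q=0, r=0: 0
p=0, q=0, r=1: 0
p=0, q=1, r=0: 0
p=0, q=1, r=1: 0
p=1, q=0, r=0: 0
p=1, q=0, r=1: 0
p=1, q=1, r=0: 0
p=1, q=1, r=1: 0
Count of True = 0

0


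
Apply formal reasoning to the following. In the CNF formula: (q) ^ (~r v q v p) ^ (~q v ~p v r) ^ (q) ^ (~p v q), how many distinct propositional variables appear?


Identify each variable that appears in the formula.
Variables found: p, q, r
Count = 3

3


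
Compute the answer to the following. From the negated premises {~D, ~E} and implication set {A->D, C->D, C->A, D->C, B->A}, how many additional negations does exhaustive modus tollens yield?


Initial negated facts: {~D, ~E}
Apply modus tollens to closure:
  ~D and A->D  =>  ~A
  ~D and C->D  =>  ~C
  ~A and B->A  =>  ~B
Final negated: {~A, ~B, ~C, ~D, ~E}
New negations: {~A, ~B, ~C}
Count = 3

3


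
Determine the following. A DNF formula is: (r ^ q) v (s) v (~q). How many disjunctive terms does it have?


A DNF formula is a disjunction of terms (conjunctions).
Terms are separated by v.
Counting the disjuncts: 3 terms.

3


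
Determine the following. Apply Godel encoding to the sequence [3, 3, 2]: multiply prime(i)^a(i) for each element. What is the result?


Encode each element as an exponent of the corresponding prime:
  2^3 = 8
  3^3 = 27
  5^2 = 25
Product = 8 * 27 * 25 = 5400

5400


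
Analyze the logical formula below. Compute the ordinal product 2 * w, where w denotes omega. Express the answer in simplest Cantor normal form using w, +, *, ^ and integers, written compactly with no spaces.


Compute 2 * w.
Ordinal * is associative and left-distributive over +, but NOT commutative; for finite n>1, n*w = w but w*n stays w*n.
For finite n>0, n * w = sup{n*k : k<w} = w. So 2 * w = w.
Result = w

w


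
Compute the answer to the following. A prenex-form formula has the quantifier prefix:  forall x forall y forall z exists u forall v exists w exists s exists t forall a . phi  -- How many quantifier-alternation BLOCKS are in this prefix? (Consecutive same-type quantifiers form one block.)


Quantifier-type sequence: A A A E A E E E A  (A=forall, E=exists)
Group into maximal same-type runs:
  Ax3 | Ex1 | Ax1 | Ex3 | Ax1
Number of blocks = 5

5


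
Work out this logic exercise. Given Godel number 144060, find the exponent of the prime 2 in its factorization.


Factorize 144060 by dividing by 2 repeatedly.
Division steps: 2 divides 144060 exactly 2 time(s).
Exponent of 2 = 2

2


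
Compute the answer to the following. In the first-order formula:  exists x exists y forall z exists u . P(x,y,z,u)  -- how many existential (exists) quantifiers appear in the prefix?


Quantifier prefix: exists x exists y forall z exists u
Mark each quantifier type:
  E E U E
Universal count = 1, Existential count = 3
Asked for existential (exists) quantifiers: 3

3


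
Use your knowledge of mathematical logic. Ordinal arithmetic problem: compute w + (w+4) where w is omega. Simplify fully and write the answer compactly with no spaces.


Compute w + (w+4).
Ordinal + is associative but NOT commutative; for finite n>0, n + w = w but w + n stays w+n.
w + (w+4) = (w+w) + 4 = w*2+4.
Result = w*2+4

w*2+4


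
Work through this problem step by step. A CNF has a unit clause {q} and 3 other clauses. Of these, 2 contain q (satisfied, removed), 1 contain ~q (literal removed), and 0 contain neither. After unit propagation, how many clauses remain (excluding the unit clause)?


Satisfied (removed): 2
Shortened (remain): 1
Unchanged (remain): 0
Remaining = 1 + 0 = 1

1


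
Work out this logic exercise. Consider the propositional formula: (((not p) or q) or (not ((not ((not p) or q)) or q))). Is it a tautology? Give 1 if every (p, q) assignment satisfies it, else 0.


Check all 4 assignments:
p=0, q=0: 1
p=0, q=1: 1
p=1, q=0: 0
p=1, q=1: 1
Satisfying count = 3/4.
Tautology iff count = 4: no.

0


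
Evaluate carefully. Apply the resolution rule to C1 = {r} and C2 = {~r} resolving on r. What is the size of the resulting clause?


Remove r from C1 and ~r from C2.
C1 remainder: {}
C2 remainder: {}
Union (resolvent): {} (empty clause)
Resolvent has 0 literal(s).

0


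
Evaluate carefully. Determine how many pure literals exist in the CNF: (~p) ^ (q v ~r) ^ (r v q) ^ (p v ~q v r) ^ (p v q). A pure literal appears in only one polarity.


Check each variable for pure literal status:
p: mixed (not pure)
q: mixed (not pure)
r: mixed (not pure)
Pure literal count = 0

0


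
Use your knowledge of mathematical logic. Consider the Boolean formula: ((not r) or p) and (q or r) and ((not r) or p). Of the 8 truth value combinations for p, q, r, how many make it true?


Evaluate all 8 assignments for p, q, r:
p=0, q=0, r=0: 0
p=0, q=0, r=1: 0
p=0, q=1, r=0: 1
p=0, q=1, r=1: 0
p=1, q=0, r=0: 0
p=1, q=0, r=1: 1
p=1, q=1, r=0: 1
p=1, q=1, r=1: 1
Satisfying count = 4

4


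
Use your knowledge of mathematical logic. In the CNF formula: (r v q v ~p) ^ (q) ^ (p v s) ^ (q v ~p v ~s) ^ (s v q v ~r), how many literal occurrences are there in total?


Counting literals in each clause:
Clause 1: 3 literal(s)
Clause 2: 1 literal(s)
Clause 3: 2 literal(s)
Clause 4: 3 literal(s)
Clause 5: 3 literal(s)
Total = 12

12


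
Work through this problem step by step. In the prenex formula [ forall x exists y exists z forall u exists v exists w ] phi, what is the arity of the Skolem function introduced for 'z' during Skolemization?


Quantifier prefix: forall x exists y exists z forall u exists v exists w
'z' is existentially quantified at position 3.
Universal variables preceding it: x
Skolem function arity = 1

1


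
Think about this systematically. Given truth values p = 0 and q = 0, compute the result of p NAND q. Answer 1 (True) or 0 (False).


p = 0, q = 0
Operation: p NAND q
Evaluate: 0 NAND 0 = 1

1


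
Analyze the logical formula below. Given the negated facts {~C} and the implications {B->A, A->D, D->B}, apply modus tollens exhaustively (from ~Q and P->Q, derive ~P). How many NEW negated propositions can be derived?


Initial negated facts: {~C}
Apply modus tollens to closure:
  (no implication fires)
Final negated: {~C}
New negations: {(none)}
Count = 0

0


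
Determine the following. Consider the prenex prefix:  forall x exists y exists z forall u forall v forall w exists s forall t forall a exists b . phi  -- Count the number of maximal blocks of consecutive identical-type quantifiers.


Quantifier-type sequence: A E E A A A E A A E  (A=forall, E=exists)
Group into maximal same-type runs:
  Ax1 | Ex2 | Ax3 | Ex1 | Ax2 | Ex1
Number of blocks = 6

6


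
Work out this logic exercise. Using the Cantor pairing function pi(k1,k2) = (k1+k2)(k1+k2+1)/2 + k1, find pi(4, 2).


k1 + k2 = 6
(k1+k2)(k1+k2+1)/2 = 6 * 7 / 2 = 21
pi = 21 + 4 = 25

25


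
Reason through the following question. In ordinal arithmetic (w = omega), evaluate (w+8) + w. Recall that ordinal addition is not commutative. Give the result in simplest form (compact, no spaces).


Compute (w+8) + w.
Ordinal + is associative but NOT commutative; for finite n>0, n + w = w but w + n stays w+n.
(w+8) + w = w + (8+w) = w + w = w*2 (the finite tail 8 is absorbed by the right w).
Result = w*2

w*2


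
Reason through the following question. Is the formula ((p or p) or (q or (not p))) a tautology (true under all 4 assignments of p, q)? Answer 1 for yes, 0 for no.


Check all 4 assignments:
p=0, q=0: 1
p=0, q=1: 1
p=1, q=0: 1
p=1, q=1: 1
Satisfying count = 4/4.
Tautology iff count = 4: yes.

1


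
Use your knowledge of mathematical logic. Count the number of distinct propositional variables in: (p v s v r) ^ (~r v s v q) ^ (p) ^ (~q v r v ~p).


Identify each variable that appears in the formula.
Variables found: p, q, r, s
Count = 4

4


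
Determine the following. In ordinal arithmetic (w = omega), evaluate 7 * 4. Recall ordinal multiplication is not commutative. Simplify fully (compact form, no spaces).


Compute 7 * 4.
Ordinal * is associative and left-distributive over +, but NOT commutative; for finite n>1, n*w = w but w*n stays w*n.
Both finite; ordinal * agrees with natural *: 7 * 4 = 28.
Result = 28

28


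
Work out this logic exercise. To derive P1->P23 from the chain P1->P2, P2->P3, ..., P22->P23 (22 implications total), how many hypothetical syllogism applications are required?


With 22 implications in a chain connecting 23 propositions:
P1->P2, P2->P3, ..., P22->P23
Steps needed = (number of implications) - 1 = 22 - 1 = 21

21


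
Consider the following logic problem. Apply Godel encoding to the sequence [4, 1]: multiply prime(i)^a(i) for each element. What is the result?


Encode each element as an exponent of the corresponding prime:
  2^4 = 16
  3^1 = 3
Product = 16 * 3 = 48

48


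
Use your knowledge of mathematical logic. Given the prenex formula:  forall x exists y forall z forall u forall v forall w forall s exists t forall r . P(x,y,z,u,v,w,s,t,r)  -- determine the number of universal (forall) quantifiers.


Quantifier prefix: forall x exists y forall z forall u forall v forall w forall s exists t forall r
Mark each quantifier type:
  U E U U U U U E U
Universal count = 7, Existential count = 2
Asked for universal (forall) quantifiers: 7

7


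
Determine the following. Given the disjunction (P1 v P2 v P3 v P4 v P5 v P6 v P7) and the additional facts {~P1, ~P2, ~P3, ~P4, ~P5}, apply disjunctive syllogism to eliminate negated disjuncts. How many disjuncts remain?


Original disjuncts (7): P1, P2, P3, P4, P5, P6, P7
Negated (eliminate): ~P1, ~P2, ~P3, ~P4, ~P5
Remaining disjuncts: P6, P7
Count = 7 - 5 = 2

2


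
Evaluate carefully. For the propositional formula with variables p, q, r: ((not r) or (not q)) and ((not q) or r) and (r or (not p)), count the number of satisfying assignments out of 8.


Evaluate all 8 assignments for p, q, r:
p=0, q=0, r=0: 1
p=0, q=0, r=1: 1
p=0, q=1, r=0: 0
p=0, q=1, r=1: 0
p=1, q=0, r=0: 0
p=1, q=0, r=1: 1
p=1, q=1, r=0: 0
p=1, q=1, r=1: 0
Satisfying count = 3

3


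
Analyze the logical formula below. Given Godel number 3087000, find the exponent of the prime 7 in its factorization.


Factorize 3087000 by dividing by 7 repeatedly.
Division steps: 7 divides 3087000 exactly 3 time(s).
Exponent of 7 = 3

3


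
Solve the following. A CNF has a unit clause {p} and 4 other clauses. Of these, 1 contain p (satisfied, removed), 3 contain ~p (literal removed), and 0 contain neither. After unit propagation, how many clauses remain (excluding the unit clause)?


Satisfied (removed): 1
Shortened (remain): 3
Unchanged (remain): 0
Remaining = 3 + 0 = 3

3


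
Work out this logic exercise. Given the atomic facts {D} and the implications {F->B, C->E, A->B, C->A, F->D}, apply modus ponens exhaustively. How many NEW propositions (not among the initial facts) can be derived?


Initial facts: {D}
Apply modus ponens to closure:
  (no implication fires)
Final known: {D}
New propositions: {(none)}
Count = 0

0


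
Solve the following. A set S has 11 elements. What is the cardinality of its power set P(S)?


The power set of a set with n elements has 2^n elements.
|P(S)| = 2^11 = 2048

2048


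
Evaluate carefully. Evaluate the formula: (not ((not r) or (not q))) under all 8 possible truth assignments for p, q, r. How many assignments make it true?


Check all 8 assignments:
p=0, q=0, r=0: 0
p=0, q=0, r=1: 0
p=0, q=1, r=0: 0
p=0, q=1, r=1: 1
p=1, q=0, r=0: 0
p=1, q=0, r=1: 0
p=1, q=1, r=0: 0
p=1, q=1, r=1: 1
Count of True = 2

2


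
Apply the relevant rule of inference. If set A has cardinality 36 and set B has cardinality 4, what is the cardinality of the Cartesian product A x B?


The Cartesian product A x B contains all ordered pairs (a, b).
|A x B| = |A| * |B| = 36 * 4 = 144

144


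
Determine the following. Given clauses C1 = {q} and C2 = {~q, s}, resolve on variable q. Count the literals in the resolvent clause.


Remove q from C1 and ~q from C2.
C1 remainder: {}
C2 remainder: {s}
Union (resolvent): {s}
Resolvent has 1 literal(s).

1


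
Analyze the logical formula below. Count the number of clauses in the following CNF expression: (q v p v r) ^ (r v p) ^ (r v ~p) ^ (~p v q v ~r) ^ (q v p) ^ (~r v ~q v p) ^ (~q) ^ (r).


A CNF formula is a conjunction of clauses.
Clauses are separated by ^.
Counting the conjuncts: 8 clauses.

8


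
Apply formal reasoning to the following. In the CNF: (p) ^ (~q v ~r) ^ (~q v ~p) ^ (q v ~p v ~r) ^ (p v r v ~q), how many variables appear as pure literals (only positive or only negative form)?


Check each variable for pure literal status:
p: mixed (not pure)
q: mixed (not pure)
r: mixed (not pure)
Pure literal count = 0

0


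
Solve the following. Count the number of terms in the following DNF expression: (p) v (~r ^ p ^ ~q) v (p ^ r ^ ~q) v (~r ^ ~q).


A DNF formula is a disjunction of terms (conjunctions).
Terms are separated by v.
Counting the disjuncts: 4 terms.

4


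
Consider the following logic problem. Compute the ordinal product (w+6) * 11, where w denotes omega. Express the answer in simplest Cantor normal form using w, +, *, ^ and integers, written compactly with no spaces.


Compute (w+6) * 11.
Ordinal * is associative and left-distributive over +, but NOT commutative; for finite n>1, n*w = w but w*n stays w*n.
(w+6) * 11 = (w+6) repeated 11 times. Each intermediate +6 is absorbed by the following w; only the last survives: w*11+6.
Result = w*11+6

w*11+6


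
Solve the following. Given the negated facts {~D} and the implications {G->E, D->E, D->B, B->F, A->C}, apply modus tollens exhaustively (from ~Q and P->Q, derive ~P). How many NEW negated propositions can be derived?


Initial negated facts: {~D}
Apply modus tollens to closure:
  (no implication fires)
Final negated: {~D}
New negations: {(none)}
Count = 0

0


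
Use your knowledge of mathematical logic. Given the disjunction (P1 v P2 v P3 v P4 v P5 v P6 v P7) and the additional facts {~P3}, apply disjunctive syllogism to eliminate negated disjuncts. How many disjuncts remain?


Original disjuncts (7): P1, P2, P3, P4, P5, P6, P7
Negated (eliminate): ~P3
Remaining disjuncts: P1, P2, P4, P5, P6, P7
Count = 7 - 1 = 6

6


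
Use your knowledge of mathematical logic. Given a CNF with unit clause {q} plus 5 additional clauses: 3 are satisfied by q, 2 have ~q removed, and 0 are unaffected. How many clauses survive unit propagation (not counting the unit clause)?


Satisfied (removed): 3
Shortened (remain): 2
Unchanged (remain): 0
Remaining = 2 + 0 = 2

2


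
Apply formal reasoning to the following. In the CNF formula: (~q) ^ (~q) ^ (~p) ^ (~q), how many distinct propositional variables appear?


Identify each variable that appears in the formula.
Variables found: p, q
Count = 2

2


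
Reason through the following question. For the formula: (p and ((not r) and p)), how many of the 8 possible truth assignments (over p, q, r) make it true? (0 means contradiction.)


Check all 8 assignments:
p=0, q=0, r=0: 0
p=0, q=0, r=1: 0
p=0, q=1, r=0: 0
p=0, q=1, r=1: 0
p=1, q=0, r=0: 1
p=1, q=0, r=1: 0
p=1, q=1, r=0: 1
p=1, q=1, r=1: 0
Count of True = 2

2


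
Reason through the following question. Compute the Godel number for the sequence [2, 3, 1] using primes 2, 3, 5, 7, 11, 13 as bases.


Encode each element as an exponent of the corresponding prime:
  2^2 = 4
  3^3 = 27
  5^1 = 5
Product = 4 * 27 * 5 = 540

540


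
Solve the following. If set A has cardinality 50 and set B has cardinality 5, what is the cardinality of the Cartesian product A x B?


The Cartesian product A x B contains all ordered pairs (a, b).
|A x B| = |A| * |B| = 50 * 5 = 250

250


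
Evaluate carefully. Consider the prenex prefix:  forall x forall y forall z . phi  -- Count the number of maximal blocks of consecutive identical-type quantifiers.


Quantifier-type sequence: A A A  (A=forall, E=exists)
Group into maximal same-type runs:
  Ax3
Number of blocks = 1

1


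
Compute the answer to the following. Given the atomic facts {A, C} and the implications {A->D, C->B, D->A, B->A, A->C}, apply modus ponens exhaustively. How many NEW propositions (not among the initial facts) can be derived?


Initial facts: {A, C}
Apply modus ponens to closure:
  A and A->D  =>  D
  C and C->B  =>  B
Final known: {A, B, C, D}
New propositions: {B, D}
Count = 2

2


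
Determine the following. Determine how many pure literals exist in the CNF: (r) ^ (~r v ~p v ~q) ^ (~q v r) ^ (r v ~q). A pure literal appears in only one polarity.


Check each variable for pure literal status:
p: pure negative
q: pure negative
r: mixed (not pure)
Pure literal count = 2

2


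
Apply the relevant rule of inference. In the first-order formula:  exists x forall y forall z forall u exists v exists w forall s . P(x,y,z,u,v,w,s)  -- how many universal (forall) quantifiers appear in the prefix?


Quantifier prefix: exists x forall y forall z forall u exists v exists w forall s
Mark each quantifier type:
  E U U U E E U
Universal count = 4, Existential count = 3
Asked for universal (forall) quantifiers: 4

4


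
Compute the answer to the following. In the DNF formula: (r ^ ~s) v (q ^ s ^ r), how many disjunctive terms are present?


A DNF formula is a disjunction of terms (conjunctions).
Terms are separated by v.
Counting the disjuncts: 2 terms.

2


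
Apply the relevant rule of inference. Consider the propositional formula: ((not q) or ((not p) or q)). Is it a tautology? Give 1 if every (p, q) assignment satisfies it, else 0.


Check all 4 assignments:
p=0, q=0: 1
p=0, q=1: 1
p=1, q=0: 1
p=1, q=1: 1
Satisfying count = 4/4.
Tautology iff count = 4: yes.

1


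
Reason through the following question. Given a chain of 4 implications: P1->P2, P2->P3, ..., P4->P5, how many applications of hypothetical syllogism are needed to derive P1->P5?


With 4 implications in a chain connecting 5 propositions:
P1->P2, P2->P3, ..., P4->P5
Steps needed = (number of implications) - 1 = 4 - 1 = 3

3


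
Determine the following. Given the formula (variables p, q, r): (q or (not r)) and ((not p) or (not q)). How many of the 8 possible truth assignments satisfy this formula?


Evaluate all 8 assignments for p, q, r:
p=0, q=0, r=0: 1
p=0, q=0, r=1: 0
p=0, q=1, r=0: 1
p=0, q=1, r=1: 1
p=1, q=0, r=0: 1
p=1, q=0, r=1: 0
p=1, q=1, r=0: 0
p=1, q=1, r=1: 0
Satisfying count = 4

4


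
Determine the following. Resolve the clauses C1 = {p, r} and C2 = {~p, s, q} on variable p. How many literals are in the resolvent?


Remove p from C1 and ~p from C2.
C1 remainder: {r}
C2 remainder: {s, q}
Union (resolvent): {q, r, s}
Resolvent has 3 literal(s).

3


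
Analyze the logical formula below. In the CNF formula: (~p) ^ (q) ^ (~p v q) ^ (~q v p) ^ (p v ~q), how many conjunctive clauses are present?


A CNF formula is a conjunction of clauses.
Clauses are separated by ^.
Counting the conjuncts: 5 clauses.

5


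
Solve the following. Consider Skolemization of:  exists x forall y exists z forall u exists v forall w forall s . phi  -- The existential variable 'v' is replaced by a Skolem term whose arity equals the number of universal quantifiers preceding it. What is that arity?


Quantifier prefix: exists x forall y exists z forall u exists v forall w forall s
'v' is existentially quantified at position 5.
Universal variables preceding it: y, u
Skolem function arity = 2

2


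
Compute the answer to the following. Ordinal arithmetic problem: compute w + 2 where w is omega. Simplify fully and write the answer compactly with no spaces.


Compute w + 2.
Ordinal + is associative but NOT commutative; for finite n>0, n + w = w but w + n stays w+n.
w + 2 is already in normal form (a successor ordinal beyond w).
Result = w+2

w+2


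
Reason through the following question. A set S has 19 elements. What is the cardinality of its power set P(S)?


The power set of a set with n elements has 2^n elements.
|P(S)| = 2^19 = 524288

524288


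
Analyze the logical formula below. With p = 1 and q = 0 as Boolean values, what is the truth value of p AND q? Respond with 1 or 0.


p = 1, q = 0
Operation: p AND q
Evaluate: 1 AND 0 = 0

0


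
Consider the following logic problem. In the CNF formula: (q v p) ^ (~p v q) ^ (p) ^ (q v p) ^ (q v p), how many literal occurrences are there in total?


Counting literals in each clause:
Clause 1: 2 literal(s)
Clause 2: 2 literal(s)
Clause 3: 1 literal(s)
Clause 4: 2 literal(s)
Clause 5: 2 literal(s)
Total = 9

9


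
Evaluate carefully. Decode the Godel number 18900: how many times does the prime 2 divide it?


Factorize 18900 by dividing by 2 repeatedly.
Division steps: 2 divides 18900 exactly 2 time(s).
Exponent of 2 = 2

2


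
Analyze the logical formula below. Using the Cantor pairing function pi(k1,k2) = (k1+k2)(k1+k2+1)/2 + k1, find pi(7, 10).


k1 + k2 = 17
(k1+k2)(k1+k2+1)/2 = 17 * 18 / 2 = 153
pi = 153 + 7 = 160

160


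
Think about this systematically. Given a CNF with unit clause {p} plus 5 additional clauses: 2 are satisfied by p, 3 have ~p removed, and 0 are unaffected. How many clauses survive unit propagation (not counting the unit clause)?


Satisfied (removed): 2
Shortened (remain): 3
Unchanged (remain): 0
Remaining = 3 + 0 = 3

3


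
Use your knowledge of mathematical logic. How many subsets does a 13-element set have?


The power set of a set with n elements has 2^n elements.
|P(S)| = 2^13 = 8192

8192


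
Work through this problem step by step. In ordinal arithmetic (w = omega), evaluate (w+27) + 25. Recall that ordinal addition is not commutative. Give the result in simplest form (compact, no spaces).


Compute (w+27) + 25.
Ordinal + is associative but NOT commutative; for finite n>0, n + w = w but w + n stays w+n.
By associativity: (w+27) + 25 = w + (27+25) = w+52.
Result = w+52

w+52


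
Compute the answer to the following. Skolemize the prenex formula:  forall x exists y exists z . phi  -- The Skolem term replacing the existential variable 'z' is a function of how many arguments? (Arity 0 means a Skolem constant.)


Quantifier prefix: forall x exists y exists z
'z' is existentially quantified at position 3.
Universal variables preceding it: x
Skolem function arity = 1

1


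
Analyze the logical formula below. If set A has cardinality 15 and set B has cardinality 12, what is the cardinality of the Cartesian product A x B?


The Cartesian product A x B contains all ordered pairs (a, b).
|A x B| = |A| * |B| = 15 * 12 = 180

180


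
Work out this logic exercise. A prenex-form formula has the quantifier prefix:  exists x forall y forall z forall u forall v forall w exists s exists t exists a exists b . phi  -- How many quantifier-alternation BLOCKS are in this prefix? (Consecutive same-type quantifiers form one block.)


Quantifier-type sequence: E A A A A A E E E E  (A=forall, E=exists)
Group into maximal same-type runs:
  Ex1 | Ax5 | Ex4
Number of blocks = 3

3


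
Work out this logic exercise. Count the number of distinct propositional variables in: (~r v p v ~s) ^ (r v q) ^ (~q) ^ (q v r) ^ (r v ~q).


Identify each variable that appears in the formula.
Variables found: p, q, r, s
Count = 4

4


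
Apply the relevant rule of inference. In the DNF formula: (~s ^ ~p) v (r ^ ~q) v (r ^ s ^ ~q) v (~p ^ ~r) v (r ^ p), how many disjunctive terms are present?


A DNF formula is a disjunction of terms (conjunctions).
Terms are separated by v.
Counting the disjuncts: 5 terms.

5


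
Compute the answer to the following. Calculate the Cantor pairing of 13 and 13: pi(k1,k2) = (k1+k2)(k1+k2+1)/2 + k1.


k1 + k2 = 26
(k1+k2)(k1+k2+1)/2 = 26 * 27 / 2 = 351
pi = 351 + 13 = 364

364


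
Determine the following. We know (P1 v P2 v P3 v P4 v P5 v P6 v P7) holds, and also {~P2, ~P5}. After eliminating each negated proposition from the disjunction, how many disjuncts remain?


Original disjuncts (7): P1, P2, P3, P4, P5, P6, P7
Negated (eliminate): ~P2, ~P5
Remaining disjuncts: P1, P3, P4, P6, P7
Count = 7 - 2 = 5

5


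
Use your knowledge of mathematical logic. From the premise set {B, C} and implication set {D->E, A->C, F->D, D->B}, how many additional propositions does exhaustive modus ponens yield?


Initial facts: {B, C}
Apply modus ponens to closure:
  (no implication fires)
Final known: {B, C}
New propositions: {(none)}
Count = 0

0


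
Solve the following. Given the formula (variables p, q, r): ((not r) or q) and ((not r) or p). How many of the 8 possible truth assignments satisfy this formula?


Evaluate all 8 assignments for p, q, r:
p=0, q=0, r=0: 1
p=0, q=0, r=1: 0
p=0, q=1, r=0: 1
p=0, q=1, r=1: 0
p=1, q=0, r=0: 1
p=1, q=0, r=1: 0
p=1, q=1, r=0: 1
p=1, q=1, r=1: 1
Satisfying count = 5

5


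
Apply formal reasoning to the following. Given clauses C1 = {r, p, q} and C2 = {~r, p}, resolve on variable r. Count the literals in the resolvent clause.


Remove r from C1 and ~r from C2.
C1 remainder: {p, q}
C2 remainder: {p}
Union (resolvent): {p, q}
Resolvent has 2 literal(s).

2


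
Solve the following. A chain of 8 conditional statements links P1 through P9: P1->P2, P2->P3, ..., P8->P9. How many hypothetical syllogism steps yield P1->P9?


With 8 implications in a chain connecting 9 propositions:
P1->P2, P2->P3, ..., P8->P9
Steps needed = (number of implications) - 1 = 8 - 1 = 7

7


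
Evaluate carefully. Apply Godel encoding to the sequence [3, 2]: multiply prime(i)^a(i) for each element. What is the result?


Encode each element as an exponent of the corresponding prime:
  2^3 = 8
  3^2 = 9
Product = 8 * 9 = 72

72


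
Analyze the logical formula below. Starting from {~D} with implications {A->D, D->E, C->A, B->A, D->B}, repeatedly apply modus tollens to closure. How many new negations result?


Initial negated facts: {~D}
Apply modus tollens to closure:
  ~D and A->D  =>  ~A
  ~A and C->A  =>  ~C
  ~A and B->A  =>  ~B
Final negated: {~A, ~B, ~C, ~D}
New negations: {~A, ~B, ~C}
Count = 3

3


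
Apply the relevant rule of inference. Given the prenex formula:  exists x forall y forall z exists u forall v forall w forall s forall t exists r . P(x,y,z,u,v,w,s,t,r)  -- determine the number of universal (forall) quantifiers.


Quantifier prefix: exists x forall y forall z exists u forall v forall w forall s forall t exists r
Mark each quantifier type:
  E U U E U U U U E
Universal count = 6, Existential count = 3
Asked for universal (forall) quantifiers: 6

6


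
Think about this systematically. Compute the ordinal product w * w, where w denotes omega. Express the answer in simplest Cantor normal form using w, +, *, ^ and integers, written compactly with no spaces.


Compute w * w.
Ordinal * is associative and left-distributive over +, but NOT commutative; for finite n>1, n*w = w but w*n stays w*n.
w * w = w^2 by definition.
Result = w^2

w^2


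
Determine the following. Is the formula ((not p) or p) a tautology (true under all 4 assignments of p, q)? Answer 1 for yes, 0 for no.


Check all 4 assignments:
p=0, q=0: 1
p=0, q=1: 1
p=1, q=0: 1
p=1, q=1: 1
Satisfying count = 4/4.
Tautology iff count = 4: yes.

1


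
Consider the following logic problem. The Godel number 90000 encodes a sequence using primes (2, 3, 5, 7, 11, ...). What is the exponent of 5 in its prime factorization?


Factorize 90000 by dividing by 5 repeatedly.
Division steps: 5 divides 90000 exactly 4 time(s).
Exponent of 5 = 4

4


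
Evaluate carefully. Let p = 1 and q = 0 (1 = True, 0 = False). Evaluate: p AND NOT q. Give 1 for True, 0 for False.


p = 1, q = 0
Operation: p AND NOT q
Evaluate: 1 AND NOT 0 = 1

1


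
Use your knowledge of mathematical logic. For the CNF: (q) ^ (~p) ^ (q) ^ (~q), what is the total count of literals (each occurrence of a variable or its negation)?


Counting literals in each clause:
Clause 1: 1 literal(s)
Clause 2: 1 literal(s)
Clause 3: 1 literal(s)
Clause 4: 1 literal(s)
Total = 4

4


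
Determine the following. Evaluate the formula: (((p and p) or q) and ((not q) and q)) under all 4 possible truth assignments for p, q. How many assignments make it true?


Check all 4 assignments:
p=0, q=0: 0
p=0, q=1: 0
p=1, q=0: 0
p=1, q=1: 0
Count of True = 0

0


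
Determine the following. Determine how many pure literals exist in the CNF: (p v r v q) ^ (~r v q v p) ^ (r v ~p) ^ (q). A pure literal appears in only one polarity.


Check each variable for pure literal status:
p: mixed (not pure)
q: pure positive
r: mixed (not pure)
Pure literal count = 1

1


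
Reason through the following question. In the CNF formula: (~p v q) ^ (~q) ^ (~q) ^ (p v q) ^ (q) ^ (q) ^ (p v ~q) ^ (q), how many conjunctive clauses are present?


A CNF formula is a conjunction of clauses.
Clauses are separated by ^.
Counting the conjuncts: 8 clauses.

8


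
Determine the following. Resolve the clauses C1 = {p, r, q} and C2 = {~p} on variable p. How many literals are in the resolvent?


Remove p from C1 and ~p from C2.
C1 remainder: {r, q}
C2 remainder: {}
Union (resolvent): {q, r}
Resolvent has 2 literal(s).

2


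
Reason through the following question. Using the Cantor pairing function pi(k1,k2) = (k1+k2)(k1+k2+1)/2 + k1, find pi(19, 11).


k1 + k2 = 30
(k1+k2)(k1+k2+1)/2 = 30 * 31 / 2 = 465
pi = 465 + 19 = 484

484


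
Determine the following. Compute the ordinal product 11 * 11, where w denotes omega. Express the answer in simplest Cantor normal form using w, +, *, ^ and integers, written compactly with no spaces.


Compute 11 * 11.
Ordinal * is associative and left-distributive over +, but NOT commutative; for finite n>1, n*w = w but w*n stays w*n.
Both finite; ordinal * agrees with natural *: 11 * 11 = 121.
Result = 121

121


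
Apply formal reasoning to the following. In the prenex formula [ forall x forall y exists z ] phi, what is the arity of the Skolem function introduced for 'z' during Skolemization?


Quantifier prefix: forall x forall y exists z
'z' is existentially quantified at position 3.
Universal variables preceding it: x, y
Skolem function arity = 2

2


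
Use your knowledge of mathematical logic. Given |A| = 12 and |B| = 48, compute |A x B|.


The Cartesian product A x B contains all ordered pairs (a, b).
|A x B| = |A| * |B| = 12 * 48 = 576

576


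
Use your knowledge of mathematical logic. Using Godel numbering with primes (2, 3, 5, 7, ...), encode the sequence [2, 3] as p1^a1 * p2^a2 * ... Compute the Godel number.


Encode each element as an exponent of the corresponding prime:
  2^2 = 4
  3^3 = 27
Product = 4 * 27 = 108

108


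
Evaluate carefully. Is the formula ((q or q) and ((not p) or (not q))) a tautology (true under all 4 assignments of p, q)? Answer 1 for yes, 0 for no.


Check all 4 assignments:
p=0, q=0: 0
p=0, q=1: 1
p=1, q=0: 0
p=1, q=1: 0
Satisfying count = 1/4.
Tautology iff count = 4: no.

0


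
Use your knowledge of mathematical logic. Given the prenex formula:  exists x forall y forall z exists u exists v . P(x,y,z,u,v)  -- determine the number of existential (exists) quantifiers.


Quantifier prefix: exists x forall y forall z exists u exists v
Mark each quantifier type:
  E U U E E
Universal count = 2, Existential count = 3
Asked for existential (exists) quantifiers: 3

3


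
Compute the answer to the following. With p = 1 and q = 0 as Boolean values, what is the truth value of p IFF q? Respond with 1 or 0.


p = 1, q = 0
Operation: p IFF q
Evaluate: 1 IFF 0 = 0

0


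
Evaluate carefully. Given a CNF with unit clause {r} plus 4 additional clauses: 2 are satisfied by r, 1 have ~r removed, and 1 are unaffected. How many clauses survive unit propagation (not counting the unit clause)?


Satisfied (removed): 2
Shortened (remain): 1
Unchanged (remain): 1
Remaining = 1 + 1 = 2

2


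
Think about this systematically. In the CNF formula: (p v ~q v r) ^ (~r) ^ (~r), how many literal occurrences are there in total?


Counting literals in each clause:
Clause 1: 3 literal(s)
Clause 2: 1 literal(s)
Clause 3: 1 literal(s)
Total = 5

5


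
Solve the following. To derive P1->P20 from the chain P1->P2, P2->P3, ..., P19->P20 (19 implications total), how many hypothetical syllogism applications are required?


With 19 implications in a chain connecting 20 propositions:
P1->P2, P2->P3, ..., P19->P20
Steps needed = (number of implications) - 1 = 19 - 1 = 18

18


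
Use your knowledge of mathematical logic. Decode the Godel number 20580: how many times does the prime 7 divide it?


Factorize 20580 by dividing by 7 repeatedly.
Division steps: 7 divides 20580 exactly 3 time(s).
Exponent of 7 = 3

3


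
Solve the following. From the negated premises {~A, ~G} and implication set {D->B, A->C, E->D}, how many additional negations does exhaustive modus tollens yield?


Initial negated facts: {~A, ~G}
Apply modus tollens to closure:
  (no implication fires)
Final negated: {~A, ~G}
New negations: {(none)}
Count = 0

0


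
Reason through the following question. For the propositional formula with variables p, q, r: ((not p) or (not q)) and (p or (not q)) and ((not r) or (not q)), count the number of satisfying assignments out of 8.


Evaluate all 8 assignments for p, q, r:
p=0, q=0, r=0: 1
p=0, q=0, r=1: 1
p=0, q=1, r=0: 0
p=0, q=1, r=1: 0
p=1, q=0, r=0: 1
p=1, q=0, r=1: 1
p=1, q=1, r=0: 0
p=1, q=1, r=1: 0
Satisfying count = 4

4


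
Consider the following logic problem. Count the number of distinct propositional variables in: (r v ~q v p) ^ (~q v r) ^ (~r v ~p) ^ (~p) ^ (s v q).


Identify each variable that appears in the formula.
Variables found: p, q, r, s
Count = 4

4


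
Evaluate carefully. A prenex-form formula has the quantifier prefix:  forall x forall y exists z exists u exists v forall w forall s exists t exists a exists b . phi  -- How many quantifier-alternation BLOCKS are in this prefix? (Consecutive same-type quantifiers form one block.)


Quantifier-type sequence: A A E E E A A E E E  (A=forall, E=exists)
Group into maximal same-type runs:
  Ax2 | Ex3 | Ax2 | Ex3
Number of blocks = 4

4


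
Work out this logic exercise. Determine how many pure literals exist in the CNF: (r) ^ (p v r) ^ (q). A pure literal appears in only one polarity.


Check each variable for pure literal status:
p: pure positive
q: pure positive
r: pure positive
Pure literal count = 3

3


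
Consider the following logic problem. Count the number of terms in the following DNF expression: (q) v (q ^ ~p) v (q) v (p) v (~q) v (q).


A DNF formula is a disjunction of terms (conjunctions).
Terms are separated by v.
Counting the disjuncts: 6 terms.

6


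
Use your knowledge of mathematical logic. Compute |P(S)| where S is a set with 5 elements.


The power set of a set with n elements has 2^n elements.
|P(S)| = 2^5 = 32

32


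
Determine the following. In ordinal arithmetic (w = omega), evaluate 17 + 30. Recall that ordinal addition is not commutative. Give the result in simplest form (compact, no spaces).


Compute 17 + 30.
Ordinal + is associative but NOT commutative; for finite n>0, n + w = w but w + n stays w+n.
Both operands finite; ordinal + agrees with natural +: 17 + 30 = 47.
Result = 47

47


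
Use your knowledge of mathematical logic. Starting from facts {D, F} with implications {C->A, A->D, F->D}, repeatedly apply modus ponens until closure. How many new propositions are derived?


Initial facts: {D, F}
Apply modus ponens to closure:
  (no implication fires)
Final known: {D, F}
New propositions: {(none)}
Count = 0

0


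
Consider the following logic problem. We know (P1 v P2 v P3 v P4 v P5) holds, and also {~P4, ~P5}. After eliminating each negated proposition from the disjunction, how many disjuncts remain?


Original disjuncts (5): P1, P2, P3, P4, P5
Negated (eliminate): ~P4, ~P5
Remaining disjuncts: P1, P2, P3
Count = 5 - 2 = 3

3


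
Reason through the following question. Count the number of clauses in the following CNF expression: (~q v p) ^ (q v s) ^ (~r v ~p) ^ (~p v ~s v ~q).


A CNF formula is a conjunction of clauses.
Clauses are separated by ^.
Counting the conjuncts: 4 clauses.

4


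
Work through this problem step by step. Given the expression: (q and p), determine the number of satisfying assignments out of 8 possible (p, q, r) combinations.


Check all 8 assignments:
p=0, q=0, r=0: 0
p=0, q=0, r=1: 0
p=0, q=1, r=0: 0
p=0, q=1, r=1: 0
p=1, q=0, r=0: 0
p=1, q=0, r=1: 0
p=1, q=1, r=0: 1
p=1, q=1, r=1: 1
Count of True = 2

2


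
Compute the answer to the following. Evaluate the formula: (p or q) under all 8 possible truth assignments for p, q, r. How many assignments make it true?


Check all 8 assignments:
p=0, q=0, r=0: 0
p=0, q=0, r=1: 0
p=0, q=1, r=0: 1
p=0, q=1, r=1: 1
p=1, q=0, r=0: 1
p=1, q=0, r=1: 1
p=1, q=1, r=0: 1
p=1, q=1, r=1: 1
Count of True = 6

6


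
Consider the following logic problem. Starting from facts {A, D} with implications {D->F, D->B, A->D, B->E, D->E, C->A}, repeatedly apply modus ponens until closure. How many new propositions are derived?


Initial facts: {A, D}
Apply modus ponens to closure:
  D and D->F  =>  F
  D and D->B  =>  B
  B and B->E  =>  E
Final known: {A, B, D, E, F}
New propositions: {B, E, F}
Count = 3

3
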